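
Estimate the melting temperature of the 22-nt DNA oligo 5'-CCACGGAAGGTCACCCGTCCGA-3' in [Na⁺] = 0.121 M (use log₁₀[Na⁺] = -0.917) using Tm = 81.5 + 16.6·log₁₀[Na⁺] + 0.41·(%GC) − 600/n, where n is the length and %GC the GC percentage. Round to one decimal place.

67.0°C

Length n = 22. Scanning the sequence gives T=2, C=9, A=5, G=6.
G+C = 15, so %GC = 15/22 × 100 = 68.182%
Salt term: 16.6 × (-0.917) = -15.222
GC term: 0.41 × 68.182 = 27.955; length term: −600/22 = −27.273
Tm = 81.5 + (-15.222) + 27.955 − 27.273 = 66.96 → 67.0°C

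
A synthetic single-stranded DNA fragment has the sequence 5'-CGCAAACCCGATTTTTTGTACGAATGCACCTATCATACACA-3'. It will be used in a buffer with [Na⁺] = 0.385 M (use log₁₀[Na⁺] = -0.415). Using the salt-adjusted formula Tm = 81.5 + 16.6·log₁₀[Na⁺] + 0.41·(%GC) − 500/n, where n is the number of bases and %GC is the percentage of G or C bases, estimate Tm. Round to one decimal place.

Length n = 41. Counting bases: C=12, A=13, G=5, T=11
G+C = 17, so %GC = 17/41 × 100 = 41.463%
Salt term: 16.6 × (-0.415) = -6.889
GC term: 0.41 × 41.463 = 17; length term: −500/41 = −12.195
Tm = 81.5 + (-6.889) + 17 − 12.195 = 79.416 → 79.4°C

79.4°C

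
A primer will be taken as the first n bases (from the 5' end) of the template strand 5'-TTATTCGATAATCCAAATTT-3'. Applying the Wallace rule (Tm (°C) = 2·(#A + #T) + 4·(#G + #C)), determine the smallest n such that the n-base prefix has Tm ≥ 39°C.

n = 16

First 15 bases: TTATTCGATAATCCA → Tm = 38°C (< 39°C)
First 16 bases: TTATTCGATAATCCAA → Tm = 40°C (≥ 39°C)
Each additional base adds 2°C (A/T) or 4°C (G/C), so Tm is non-decreasing in n; n = 16 is the first length to reach 39°C.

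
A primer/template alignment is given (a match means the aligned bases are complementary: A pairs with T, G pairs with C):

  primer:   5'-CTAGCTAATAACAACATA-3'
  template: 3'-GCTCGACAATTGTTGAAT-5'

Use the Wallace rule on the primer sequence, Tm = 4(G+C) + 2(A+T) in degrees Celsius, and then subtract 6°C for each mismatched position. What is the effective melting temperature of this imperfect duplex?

22°C

Primer base counts: A=9, T=4, G=1, C=4 → A+T=13, G+C=5
Perfect-match Tm = 2(13) + 4(5) = 26 + 20 = 46°C
Mismatches (positions where the bases are not complementary): 4 (at positions 2, 7, 8, 16)
Effective Tm = 46 − 4×6 = 46 − 24 = 22°C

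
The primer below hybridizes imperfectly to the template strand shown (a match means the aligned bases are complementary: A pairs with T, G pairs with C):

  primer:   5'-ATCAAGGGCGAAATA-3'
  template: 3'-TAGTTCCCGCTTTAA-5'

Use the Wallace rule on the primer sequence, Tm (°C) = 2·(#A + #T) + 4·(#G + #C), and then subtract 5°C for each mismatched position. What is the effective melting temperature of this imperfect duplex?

37°C

Primer base counts: A=7, T=2, G=4, C=2 → A+T=9, G+C=6
Perfect-match Tm = 2(9) + 4(6) = 18 + 24 = 42°C
Mismatches (positions where the bases are not complementary): 1 (at position 15)
Effective Tm = 42 − 1×5 = 42 − 5 = 37°C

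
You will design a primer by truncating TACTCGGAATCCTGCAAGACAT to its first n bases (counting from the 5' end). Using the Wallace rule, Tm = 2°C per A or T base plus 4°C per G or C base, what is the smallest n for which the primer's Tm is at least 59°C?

n = 20

First 19 bases: TACTCGGAATCCTGCAAGA → Tm = 56°C (< 59°C)
First 20 bases: TACTCGGAATCCTGCAAGAC → Tm = 60°C (≥ 59°C)
Since every base adds ≥2°C, Tm only increases with n, so the threshold is first crossed at n = 20.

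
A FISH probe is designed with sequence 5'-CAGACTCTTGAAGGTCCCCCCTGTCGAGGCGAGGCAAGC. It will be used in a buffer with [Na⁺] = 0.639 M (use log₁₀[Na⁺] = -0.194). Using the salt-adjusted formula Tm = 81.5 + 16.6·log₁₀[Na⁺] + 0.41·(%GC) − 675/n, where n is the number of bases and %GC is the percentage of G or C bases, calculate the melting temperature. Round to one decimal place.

87.3°C

Length n = 39. C=13, T=6, A=8, G=12
G+C = 25, so %GC = 25/39 × 100 = 64.103%
Salt term: 16.6 × (-0.194) = -3.22
GC term: 0.41 × 64.103 = 26.282; length term: −675/39 = −17.308
Tm = 81.5 + (-3.22) + 26.282 − 17.308 = 87.254 → 87.3°C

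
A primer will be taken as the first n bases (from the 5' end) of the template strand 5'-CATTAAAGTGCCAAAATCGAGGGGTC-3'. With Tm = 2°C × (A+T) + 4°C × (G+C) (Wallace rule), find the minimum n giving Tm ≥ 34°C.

n = 12

First 11 bases: CATTAAAGTGC → Tm = 30°C (< 34°C)
First 12 bases: CATTAAAGTGCC → Tm = 34°C (≥ 34°C)
Since every base adds ≥2°C, Tm only increases with n, so the threshold is first crossed at n = 12.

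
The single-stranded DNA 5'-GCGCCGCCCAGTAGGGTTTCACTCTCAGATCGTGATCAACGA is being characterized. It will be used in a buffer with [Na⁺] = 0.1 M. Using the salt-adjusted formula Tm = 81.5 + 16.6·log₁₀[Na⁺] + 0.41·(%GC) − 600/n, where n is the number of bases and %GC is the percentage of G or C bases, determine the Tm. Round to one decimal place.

Length n = 42. Scanning the sequence gives G=11, T=9, C=13, A=9.
G+C = 24, so %GC = 24/42 × 100 = 57.143%
Salt term: 16.6 × (-1) = -16.6
GC term: 0.41 × 57.143 = 23.429; length term: −600/42 = −14.286
Tm = 81.5 + (-16.6) + 23.429 − 14.286 = 74.043 → 74.0°C

74.0°C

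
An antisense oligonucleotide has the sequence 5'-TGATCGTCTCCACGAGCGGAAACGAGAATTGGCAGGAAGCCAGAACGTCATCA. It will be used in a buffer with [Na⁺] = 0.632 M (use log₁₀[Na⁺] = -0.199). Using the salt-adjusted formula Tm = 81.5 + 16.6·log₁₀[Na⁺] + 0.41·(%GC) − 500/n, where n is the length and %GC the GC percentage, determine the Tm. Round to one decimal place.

Length n = 53. Base counts: G=15, T=8, A=17, C=13
G+C = 28, so %GC = 28/53 × 100 = 52.83%
Salt term: 16.6 × (-0.199) = -3.303
GC term: 0.41 × 52.83 = 21.66; length term: −500/53 = −9.434
Tm = 81.5 + (-3.303) + 21.66 − 9.434 = 90.423 → 90.4°C

90.4°C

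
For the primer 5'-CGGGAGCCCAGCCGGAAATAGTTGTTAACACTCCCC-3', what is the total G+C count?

Scanning the sequence gives A=9, T=6, C=12, G=9.
G+C = 9 + 12 = 21

21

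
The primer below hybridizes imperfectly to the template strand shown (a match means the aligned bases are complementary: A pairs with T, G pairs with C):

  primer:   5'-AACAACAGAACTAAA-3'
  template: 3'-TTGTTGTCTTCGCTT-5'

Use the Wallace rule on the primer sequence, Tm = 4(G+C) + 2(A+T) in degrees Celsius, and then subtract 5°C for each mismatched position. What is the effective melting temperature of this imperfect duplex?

Primer base counts: A=10, T=1, G=1, C=3 → A+T=11, G+C=4
Perfect-match Tm = 2(11) + 4(4) = 22 + 16 = 38°C
Mismatches (positions where the bases are not complementary): 3 (at positions 11, 12, 13)
Effective Tm = 38 − 3×5 = 38 − 15 = 23°C

23°C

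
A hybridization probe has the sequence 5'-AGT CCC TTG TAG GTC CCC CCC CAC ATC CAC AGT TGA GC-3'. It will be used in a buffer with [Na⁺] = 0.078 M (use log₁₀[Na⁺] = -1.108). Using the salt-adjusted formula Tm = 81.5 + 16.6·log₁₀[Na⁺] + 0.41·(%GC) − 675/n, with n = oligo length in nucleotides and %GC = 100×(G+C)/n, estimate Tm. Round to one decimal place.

70.2°C

Length n = 38. Scanning the sequence gives T=8, C=16, G=7, A=7.
G+C = 23, so %GC = 23/38 × 100 = 60.526%
Salt term: 16.6 × (-1.108) = -18.393
GC term: 0.41 × 60.526 = 24.816; length term: −675/38 = −17.763
Tm = 81.5 + (-18.393) + 24.816 − 17.763 = 70.16 → 70.2°C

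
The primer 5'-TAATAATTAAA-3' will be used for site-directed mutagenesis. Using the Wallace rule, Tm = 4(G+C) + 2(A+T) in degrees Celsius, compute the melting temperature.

Counting bases: A=7, T=4, C=0, G=0
So N_AT = 11 and N_GC = 0.
Tm = 2(11) + 4(0) = 22 + 0 = 22°C

22°C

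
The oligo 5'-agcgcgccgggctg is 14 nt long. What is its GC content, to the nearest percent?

86%

Base counts: T=1, C=5, G=7, A=1
G+C = 7 + 5 = 12 out of 14 bases
%GC = 12/14 × 100 = 85.71% ≈ 86%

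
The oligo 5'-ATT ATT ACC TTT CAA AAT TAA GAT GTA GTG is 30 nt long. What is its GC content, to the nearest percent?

Base counts: A=11, G=4, C=3, T=12
G+C = 4 + 3 = 7 out of 30 bases
%GC = 7/30 × 100 = 23.33% ≈ 23%

23%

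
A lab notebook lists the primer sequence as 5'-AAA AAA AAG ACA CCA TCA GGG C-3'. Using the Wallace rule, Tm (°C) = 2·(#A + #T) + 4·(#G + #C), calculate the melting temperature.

62°C

Scanning the sequence gives T=1, A=12, G=4, C=5.
A+T = 13, G+C = 9
Tm = 2(13) + 4(9) = 26 + 36 = 62°C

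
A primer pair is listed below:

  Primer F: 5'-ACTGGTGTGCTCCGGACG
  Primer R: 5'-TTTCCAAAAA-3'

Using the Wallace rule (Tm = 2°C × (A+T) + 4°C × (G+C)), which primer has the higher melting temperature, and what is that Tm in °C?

Primer F: A+T=6, G+C=12 → Tm = 2(6)+4(12) = 60°C
Primer R: A+T=8, G+C=2 → Tm = 2(8)+4(2) = 24°C
60°C vs 24°C → primer F is higher.

Primer F, 60°C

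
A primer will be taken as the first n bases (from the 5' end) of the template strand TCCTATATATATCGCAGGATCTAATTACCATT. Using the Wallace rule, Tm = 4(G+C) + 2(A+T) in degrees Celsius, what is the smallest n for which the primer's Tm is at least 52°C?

First 18 bases: TCCTATATATATCGCAGG → Tm = 50°C (< 52°C)
First 19 bases: TCCTATATATATCGCAGGA → Tm = 52°C (≥ 52°C)
Since every base adds ≥2°C, Tm only increases with n, so the threshold is first crossed at n = 19.

n = 19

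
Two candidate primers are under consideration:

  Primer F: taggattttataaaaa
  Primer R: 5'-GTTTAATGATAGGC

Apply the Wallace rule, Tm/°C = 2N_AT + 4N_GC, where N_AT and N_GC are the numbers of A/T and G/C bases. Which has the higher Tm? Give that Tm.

Primer R, 38°C

Primer F: A+T=14, G+C=2 → Tm = 2(14)+4(2) = 36°C
Primer R: A+T=9, G+C=5 → Tm = 2(9)+4(5) = 38°C
36°C vs 38°C → primer R is higher.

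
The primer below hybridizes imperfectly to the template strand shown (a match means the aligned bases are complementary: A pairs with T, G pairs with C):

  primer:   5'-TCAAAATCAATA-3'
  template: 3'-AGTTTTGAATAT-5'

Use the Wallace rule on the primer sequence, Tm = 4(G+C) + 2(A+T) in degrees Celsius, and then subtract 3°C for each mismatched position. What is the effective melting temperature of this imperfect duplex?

Primer base counts: A=7, T=3, G=0, C=2 → A+T=10, G+C=2
Perfect-match Tm = 2(10) + 4(2) = 20 + 8 = 28°C
Mismatches (positions where the bases are not complementary): 3 (at positions 7, 8, 9)
Effective Tm = 28 − 3×3 = 28 − 9 = 19°C

19°C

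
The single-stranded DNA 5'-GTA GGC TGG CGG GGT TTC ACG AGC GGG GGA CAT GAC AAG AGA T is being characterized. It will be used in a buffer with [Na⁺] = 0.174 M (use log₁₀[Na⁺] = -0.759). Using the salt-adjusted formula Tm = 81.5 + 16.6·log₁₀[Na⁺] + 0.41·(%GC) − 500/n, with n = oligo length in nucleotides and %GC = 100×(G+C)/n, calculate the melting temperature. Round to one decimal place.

82.1°C

Length n = 43. Scanning the sequence gives T=7, A=10, C=7, G=19.
G+C = 26, so %GC = 26/43 × 100 = 60.465%
Salt term: 16.6 × (-0.759) = -12.599
GC term: 0.41 × 60.465 = 24.791; length term: −500/43 = −11.628
Tm = 81.5 + (-12.599) + 24.791 − 11.628 = 82.064 → 82.1°C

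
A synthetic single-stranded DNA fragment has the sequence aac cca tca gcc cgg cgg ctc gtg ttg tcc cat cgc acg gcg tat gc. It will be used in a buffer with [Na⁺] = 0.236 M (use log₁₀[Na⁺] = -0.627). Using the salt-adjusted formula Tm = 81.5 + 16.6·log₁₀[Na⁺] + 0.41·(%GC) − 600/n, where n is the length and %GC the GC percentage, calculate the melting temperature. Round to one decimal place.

85.4°C

Length n = 47. A=7, C=18, T=9, G=13
G+C = 31, so %GC = 31/47 × 100 = 65.957%
Salt term: 16.6 × (-0.627) = -10.408
GC term: 0.41 × 65.957 = 27.042; length term: −600/47 = −12.766
Tm = 81.5 + (-10.408) + 27.042 − 12.766 = 85.368 → 85.4°C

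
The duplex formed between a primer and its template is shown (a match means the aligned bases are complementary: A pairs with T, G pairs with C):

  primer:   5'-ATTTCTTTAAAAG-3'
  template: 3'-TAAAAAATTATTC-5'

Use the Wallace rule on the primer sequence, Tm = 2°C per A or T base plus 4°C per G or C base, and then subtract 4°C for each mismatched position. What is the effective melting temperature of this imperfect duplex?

18°C

Primer base counts: A=5, T=6, G=1, C=1 → A+T=11, G+C=2
Perfect-match Tm = 2(11) + 4(2) = 22 + 8 = 30°C
Mismatches (positions where the bases are not complementary): 3 (at positions 5, 8, 10)
Effective Tm = 30 − 3×4 = 30 − 12 = 18°C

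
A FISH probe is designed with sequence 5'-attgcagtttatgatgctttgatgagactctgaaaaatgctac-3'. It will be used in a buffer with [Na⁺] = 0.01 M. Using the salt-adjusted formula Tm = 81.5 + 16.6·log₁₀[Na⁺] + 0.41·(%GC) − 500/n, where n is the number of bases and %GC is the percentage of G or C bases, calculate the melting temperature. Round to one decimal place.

Length n = 43. Counting bases: T=15, A=13, G=9, C=6
G+C = 15, so %GC = 15/43 × 100 = 34.884%
Salt term: 16.6 × (-2) = -33.2
GC term: 0.41 × 34.884 = 14.302; length term: −500/43 = −11.628
Tm = 81.5 + (-33.2) + 14.302 − 11.628 = 50.974 → 51.0°C

51.0°C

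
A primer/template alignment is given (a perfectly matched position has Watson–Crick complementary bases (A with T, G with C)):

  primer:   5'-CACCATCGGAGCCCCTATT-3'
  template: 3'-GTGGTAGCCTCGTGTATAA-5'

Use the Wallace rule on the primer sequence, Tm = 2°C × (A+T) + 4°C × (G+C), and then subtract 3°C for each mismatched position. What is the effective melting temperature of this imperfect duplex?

Primer base counts: A=4, T=4, G=3, C=8 → A+T=8, G+C=11
Perfect-match Tm = 2(8) + 4(11) = 16 + 44 = 60°C
Mismatches (positions where the bases are not complementary): 2 (at positions 13, 15)
Effective Tm = 60 − 2×3 = 60 − 6 = 54°C

54°C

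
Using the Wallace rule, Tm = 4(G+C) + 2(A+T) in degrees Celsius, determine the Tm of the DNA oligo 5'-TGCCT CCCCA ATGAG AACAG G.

Base counts: A=6, C=7, G=5, T=3
A+T = 9, G+C = 12
Tm = 4·12 + 2·9 = 48 + 18 = 66°C

66°C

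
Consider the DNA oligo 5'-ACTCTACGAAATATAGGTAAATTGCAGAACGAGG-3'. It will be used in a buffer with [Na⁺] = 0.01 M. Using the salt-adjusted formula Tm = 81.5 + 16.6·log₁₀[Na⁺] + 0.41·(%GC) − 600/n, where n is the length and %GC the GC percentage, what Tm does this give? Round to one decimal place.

Length n = 34. Counting bases: G=8, A=14, T=7, C=5
G+C = 13, so %GC = 13/34 × 100 = 38.235%
Salt term: 16.6 × (-2) = -33.2
GC term: 0.41 × 38.235 = 15.676; length term: −600/34 = −17.647
Tm = 81.5 + (-33.2) + 15.676 − 17.647 = 46.329 → 46.3°C

46.3°C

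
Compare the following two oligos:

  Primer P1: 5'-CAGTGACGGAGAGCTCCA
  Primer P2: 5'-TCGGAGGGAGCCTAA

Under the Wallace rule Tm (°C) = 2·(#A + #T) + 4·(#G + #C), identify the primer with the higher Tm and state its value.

Primer P1, 58°C

Primer P1: A+T=7, G+C=11 → Tm = 2(7)+4(11) = 58°C
Primer P2: A+T=6, G+C=9 → Tm = 2(6)+4(9) = 48°C
58°C vs 48°C → primer P1 is higher.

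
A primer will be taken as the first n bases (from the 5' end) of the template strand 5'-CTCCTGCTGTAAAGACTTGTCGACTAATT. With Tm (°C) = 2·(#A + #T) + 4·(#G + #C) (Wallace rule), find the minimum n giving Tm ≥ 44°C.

First 14 bases: CTCCTGCTGTAAAG → Tm = 42°C (< 44°C)
First 15 bases: CTCCTGCTGTAAAGA → Tm = 44°C (≥ 44°C)
Since every base adds ≥2°C, Tm only increases with n, so the threshold is first crossed at n = 15.

n = 15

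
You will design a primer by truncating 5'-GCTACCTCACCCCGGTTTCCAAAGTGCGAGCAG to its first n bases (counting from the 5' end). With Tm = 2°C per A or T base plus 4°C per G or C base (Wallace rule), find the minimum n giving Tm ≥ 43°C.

n = 13

First 12 bases: GCTACCTCACCC → Tm = 40°C (< 43°C)
First 13 bases: GCTACCTCACCCC → Tm = 44°C (≥ 43°C)
Since every base adds ≥2°C, Tm only increases with n, so the threshold is first crossed at n = 13.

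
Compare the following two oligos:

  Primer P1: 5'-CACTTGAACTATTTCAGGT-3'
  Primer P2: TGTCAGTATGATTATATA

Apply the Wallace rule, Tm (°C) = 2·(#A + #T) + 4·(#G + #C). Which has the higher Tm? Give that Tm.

Primer P1, 52°C

Primer P1: A+T=12, G+C=7 → Tm = 2(12)+4(7) = 52°C
Primer P2: A+T=14, G+C=4 → Tm = 2(14)+4(4) = 44°C
52°C vs 44°C → primer P1 is higher.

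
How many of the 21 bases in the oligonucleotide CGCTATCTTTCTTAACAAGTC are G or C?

8

Base counts: A=5, C=6, T=8, G=2
G+C = 2 + 6 = 8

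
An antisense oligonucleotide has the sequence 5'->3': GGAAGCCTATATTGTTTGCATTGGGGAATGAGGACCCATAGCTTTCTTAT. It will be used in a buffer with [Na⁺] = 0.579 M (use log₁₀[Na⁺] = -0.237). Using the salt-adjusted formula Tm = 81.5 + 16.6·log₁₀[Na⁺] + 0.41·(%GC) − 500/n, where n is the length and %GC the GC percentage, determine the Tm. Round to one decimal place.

Length n = 50. Base counts: A=12, C=8, T=17, G=13
G+C = 21, so %GC = 21/50 × 100 = 42%
Salt term: 16.6 × (-0.237) = -3.934
GC term: 0.41 × 42 = 17.22; length term: −500/50 = −10
Tm = 81.5 + (-3.934) + 17.22 − 10 = 84.786 → 84.8°C

84.8°C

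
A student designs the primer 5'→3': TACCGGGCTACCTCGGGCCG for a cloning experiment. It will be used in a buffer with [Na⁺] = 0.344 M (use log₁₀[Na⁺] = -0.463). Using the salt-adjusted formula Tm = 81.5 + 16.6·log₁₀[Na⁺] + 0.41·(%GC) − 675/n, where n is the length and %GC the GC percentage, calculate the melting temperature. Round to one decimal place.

Length n = 20. Counting bases: T=3, C=8, A=2, G=7
G+C = 15, so %GC = 15/20 × 100 = 75%
Salt term: 16.6 × (-0.463) = -7.686
GC term: 0.41 × 75 = 30.75; length term: −675/20 = −33.75
Tm = 81.5 + (-7.686) + 30.75 − 33.75 = 70.814 → 70.8°C

70.8°C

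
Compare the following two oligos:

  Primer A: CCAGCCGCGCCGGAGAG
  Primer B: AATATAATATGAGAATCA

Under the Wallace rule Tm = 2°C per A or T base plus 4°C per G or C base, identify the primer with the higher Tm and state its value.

Primer A, 62°C

Primer A: A+T=3, G+C=14 → Tm = 2(3)+4(14) = 62°C
Primer B: A+T=15, G+C=3 → Tm = 2(15)+4(3) = 42°C
62°C vs 42°C → primer A is higher.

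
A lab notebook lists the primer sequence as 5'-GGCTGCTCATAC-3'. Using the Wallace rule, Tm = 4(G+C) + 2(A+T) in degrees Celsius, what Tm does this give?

38°C

Counting bases: G=3, T=3, A=2, C=4
A+T = 5, G+C = 7
Tm = 2(5) + 4(7) = 10 + 28 = 38°C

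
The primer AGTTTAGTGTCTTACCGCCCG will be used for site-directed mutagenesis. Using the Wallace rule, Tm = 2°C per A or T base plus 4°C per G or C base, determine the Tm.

A=3, T=7, C=6, G=5
So N_AT = 10 and N_GC = 11.
Tm = 2(10) + 4(11) = 20 + 44 = 64°C

64°C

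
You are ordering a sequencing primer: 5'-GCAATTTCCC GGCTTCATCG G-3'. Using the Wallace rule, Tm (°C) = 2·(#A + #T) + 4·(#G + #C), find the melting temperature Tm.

G=5, A=3, T=6, C=7
So N_AT = 9 and N_GC = 12.
Tm = 2×9 + 4×12 = 66°C

66°C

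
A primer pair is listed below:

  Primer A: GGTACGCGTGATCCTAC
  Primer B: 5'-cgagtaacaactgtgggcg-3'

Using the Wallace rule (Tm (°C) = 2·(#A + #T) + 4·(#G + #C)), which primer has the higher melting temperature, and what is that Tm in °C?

Primer B, 60°C

Primer A: A+T=7, G+C=10 → Tm = 2(7)+4(10) = 54°C
Primer B: A+T=8, G+C=11 → Tm = 2(8)+4(11) = 60°C
54°C vs 60°C → primer B is higher.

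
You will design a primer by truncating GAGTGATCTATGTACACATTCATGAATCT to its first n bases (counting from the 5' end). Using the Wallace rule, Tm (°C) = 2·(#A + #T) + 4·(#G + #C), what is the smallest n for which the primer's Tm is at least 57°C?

n = 21

First 20 bases: GAGTGATCTATGTACACATT → Tm = 54°C (< 57°C)
First 21 bases: GAGTGATCTATGTACACATTC → Tm = 58°C (≥ 57°C)
Since every base adds ≥2°C, Tm only increases with n, so the threshold is first crossed at n = 21.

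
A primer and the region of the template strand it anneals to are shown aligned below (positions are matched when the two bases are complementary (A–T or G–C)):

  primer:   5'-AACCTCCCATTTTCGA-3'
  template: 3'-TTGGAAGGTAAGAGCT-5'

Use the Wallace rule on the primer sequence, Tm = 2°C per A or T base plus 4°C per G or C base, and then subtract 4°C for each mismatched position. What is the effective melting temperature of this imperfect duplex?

Primer base counts: A=4, T=5, G=1, C=6 → A+T=9, G+C=7
Perfect-match Tm = 2(9) + 4(7) = 18 + 28 = 46°C
Mismatches (positions where the bases are not complementary): 2 (at positions 6, 12)
Effective Tm = 46 − 2×4 = 46 − 8 = 38°C

38°C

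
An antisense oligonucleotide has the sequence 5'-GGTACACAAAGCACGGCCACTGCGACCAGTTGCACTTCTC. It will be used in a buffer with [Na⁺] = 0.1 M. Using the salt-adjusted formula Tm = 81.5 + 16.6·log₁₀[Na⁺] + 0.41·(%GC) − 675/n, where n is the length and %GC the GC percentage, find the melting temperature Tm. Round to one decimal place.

Length n = 40. Base counts: T=7, C=14, G=9, A=10
G+C = 23, so %GC = 23/40 × 100 = 57.5%
Salt term: 16.6 × (-1) = -16.6
GC term: 0.41 × 57.5 = 23.575; length term: −675/40 = −16.875
Tm = 81.5 + (-16.6) + 23.575 − 16.875 = 71.6 → 71.6°C

71.6°C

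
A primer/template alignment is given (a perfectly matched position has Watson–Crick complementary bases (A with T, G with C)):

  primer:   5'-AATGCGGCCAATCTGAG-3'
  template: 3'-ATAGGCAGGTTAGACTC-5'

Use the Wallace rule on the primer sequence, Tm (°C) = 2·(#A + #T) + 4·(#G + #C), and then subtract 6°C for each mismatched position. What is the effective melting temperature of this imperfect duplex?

Primer base counts: A=5, T=3, G=5, C=4 → A+T=8, G+C=9
Perfect-match Tm = 2(8) + 4(9) = 16 + 36 = 52°C
Mismatches (positions where the bases are not complementary): 3 (at positions 1, 4, 7)
Effective Tm = 52 − 3×6 = 52 − 18 = 34°C

34°C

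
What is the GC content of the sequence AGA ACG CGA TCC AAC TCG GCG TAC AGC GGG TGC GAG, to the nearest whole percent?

A=9, G=13, C=10, T=4
G+C = 13 + 10 = 23 out of 36 bases
%GC = 23/36 × 100 = 63.89% ≈ 64%

64%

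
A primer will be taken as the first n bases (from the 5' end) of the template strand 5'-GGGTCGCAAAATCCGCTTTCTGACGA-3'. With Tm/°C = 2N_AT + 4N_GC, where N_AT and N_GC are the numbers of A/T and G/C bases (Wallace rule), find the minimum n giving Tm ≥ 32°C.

n = 10

First 9 bases: GGGTCGCAA → Tm = 30°C (< 32°C)
First 10 bases: GGGTCGCAAA → Tm = 32°C (≥ 32°C)
Each additional base adds 2°C (A/T) or 4°C (G/C), so Tm is non-decreasing in n; n = 10 is the first length to reach 32°C.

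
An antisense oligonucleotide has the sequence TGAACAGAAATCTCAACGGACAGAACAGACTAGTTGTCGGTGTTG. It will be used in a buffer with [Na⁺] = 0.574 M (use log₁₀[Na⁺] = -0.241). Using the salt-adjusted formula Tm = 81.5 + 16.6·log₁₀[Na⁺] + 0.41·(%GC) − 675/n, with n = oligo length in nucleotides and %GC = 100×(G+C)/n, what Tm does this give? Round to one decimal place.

Length n = 45. G=12, T=10, A=15, C=8
G+C = 20, so %GC = 20/45 × 100 = 44.444%
Salt term: 16.6 × (-0.241) = -4.001
GC term: 0.41 × 44.444 = 18.222; length term: −675/45 = −15
Tm = 81.5 + (-4.001) + 18.222 − 15 = 80.721 → 80.7°C

80.7°C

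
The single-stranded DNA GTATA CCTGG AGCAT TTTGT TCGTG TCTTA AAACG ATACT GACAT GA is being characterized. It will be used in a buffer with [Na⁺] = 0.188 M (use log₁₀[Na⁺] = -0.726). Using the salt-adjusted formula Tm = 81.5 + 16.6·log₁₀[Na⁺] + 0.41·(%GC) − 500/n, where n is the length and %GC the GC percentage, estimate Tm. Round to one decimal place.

Length n = 47. Scanning the sequence gives A=13, G=10, C=8, T=16.
G+C = 18, so %GC = 18/47 × 100 = 38.298%
Salt term: 16.6 × (-0.726) = -12.052
GC term: 0.41 × 38.298 = 15.702; length term: −500/47 = −10.638
Tm = 81.5 + (-12.052) + 15.702 − 10.638 = 74.512 → 74.5°C

74.5°C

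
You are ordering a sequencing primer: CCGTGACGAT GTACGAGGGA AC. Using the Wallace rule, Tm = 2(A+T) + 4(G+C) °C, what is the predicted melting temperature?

Base counts: A=6, C=5, G=8, T=3
A+T = 9, G+C = 13
Tm = 4·13 + 2·9 = 52 + 18 = 70°C

70°C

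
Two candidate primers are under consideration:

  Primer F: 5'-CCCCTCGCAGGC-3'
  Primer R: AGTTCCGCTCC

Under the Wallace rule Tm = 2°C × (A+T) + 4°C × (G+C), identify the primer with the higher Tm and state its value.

Primer F: A+T=2, G+C=10 → Tm = 2(2)+4(10) = 44°C
Primer R: A+T=4, G+C=7 → Tm = 2(4)+4(7) = 36°C
44°C vs 36°C → primer F is higher.

Primer F, 44°C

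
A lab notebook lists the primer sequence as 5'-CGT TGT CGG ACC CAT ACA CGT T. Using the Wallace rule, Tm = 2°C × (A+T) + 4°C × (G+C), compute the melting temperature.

68°C

Base counts: C=7, A=4, G=5, T=6
AT pairs contribute 10, GC pairs contribute 12.
Tm = 2×10 + 4×12 = 68°C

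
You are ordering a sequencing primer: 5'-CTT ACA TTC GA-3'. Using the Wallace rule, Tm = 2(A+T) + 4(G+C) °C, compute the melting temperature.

Scanning the sequence gives T=4, C=3, G=1, A=3.
AT pairs contribute 7, GC pairs contribute 4.
Tm = 4·4 + 2·7 = 16 + 14 = 30°C

30°C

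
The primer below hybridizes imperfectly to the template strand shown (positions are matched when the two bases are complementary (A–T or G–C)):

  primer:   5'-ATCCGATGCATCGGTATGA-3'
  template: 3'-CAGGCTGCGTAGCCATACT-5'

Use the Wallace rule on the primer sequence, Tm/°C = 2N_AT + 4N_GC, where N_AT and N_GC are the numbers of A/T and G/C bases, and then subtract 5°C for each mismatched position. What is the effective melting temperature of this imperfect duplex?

46°C

Primer base counts: A=5, T=5, G=5, C=4 → A+T=10, G+C=9
Perfect-match Tm = 2(10) + 4(9) = 20 + 36 = 56°C
Mismatches (positions where the bases are not complementary): 2 (at positions 1, 7)
Effective Tm = 56 − 2×5 = 56 − 10 = 46°C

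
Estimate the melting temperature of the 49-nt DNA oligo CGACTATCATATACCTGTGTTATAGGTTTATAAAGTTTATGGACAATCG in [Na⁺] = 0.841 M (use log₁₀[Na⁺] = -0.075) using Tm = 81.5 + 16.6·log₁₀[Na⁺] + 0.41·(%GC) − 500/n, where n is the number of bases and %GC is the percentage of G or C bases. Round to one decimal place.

Length n = 49. Counting bases: C=7, A=15, T=18, G=9
G+C = 16, so %GC = 16/49 × 100 = 32.653%
Salt term: 16.6 × (-0.075) = -1.245
GC term: 0.41 × 32.653 = 13.388; length term: −500/49 = −10.204
Tm = 81.5 + (-1.245) + 13.388 − 10.204 = 83.439 → 83.4°C

83.4°C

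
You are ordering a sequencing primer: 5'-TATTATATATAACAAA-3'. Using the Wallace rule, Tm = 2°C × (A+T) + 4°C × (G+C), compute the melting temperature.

34°C

Counting bases: G=0, A=9, T=6, C=1
AT pairs contribute 15, GC pairs contribute 1.
Tm = 4·1 + 2·15 = 4 + 30 = 34°C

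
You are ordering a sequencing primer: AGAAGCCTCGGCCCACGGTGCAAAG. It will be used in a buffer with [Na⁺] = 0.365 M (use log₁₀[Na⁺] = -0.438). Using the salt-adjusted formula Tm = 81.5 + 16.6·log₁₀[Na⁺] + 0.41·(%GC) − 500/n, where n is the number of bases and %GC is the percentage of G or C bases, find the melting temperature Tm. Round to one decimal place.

Length n = 25. Scanning the sequence gives C=8, G=8, T=2, A=7.
G+C = 16, so %GC = 16/25 × 100 = 64%
Salt term: 16.6 × (-0.438) = -7.271
GC term: 0.41 × 64 = 26.24; length term: −500/25 = −20
Tm = 81.5 + (-7.271) + 26.24 − 20 = 80.469 → 80.5°C

80.5°C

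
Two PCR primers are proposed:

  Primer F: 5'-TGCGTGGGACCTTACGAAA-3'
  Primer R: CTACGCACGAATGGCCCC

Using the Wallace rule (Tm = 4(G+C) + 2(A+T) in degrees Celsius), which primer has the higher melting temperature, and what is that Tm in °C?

Primer F: A+T=9, G+C=10 → Tm = 2(9)+4(10) = 58°C
Primer R: A+T=6, G+C=12 → Tm = 2(6)+4(12) = 60°C
58°C vs 60°C → primer R is higher.

Primer R, 60°C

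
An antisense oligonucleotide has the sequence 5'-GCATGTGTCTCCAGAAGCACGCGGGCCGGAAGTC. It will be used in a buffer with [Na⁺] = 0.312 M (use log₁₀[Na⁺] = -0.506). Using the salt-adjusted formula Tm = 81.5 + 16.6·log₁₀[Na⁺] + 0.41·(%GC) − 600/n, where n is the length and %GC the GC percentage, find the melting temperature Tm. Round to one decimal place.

Length n = 34. Scanning the sequence gives A=7, G=12, C=10, T=5.
G+C = 22, so %GC = 22/34 × 100 = 64.706%
Salt term: 16.6 × (-0.506) = -8.4
GC term: 0.41 × 64.706 = 26.529; length term: −600/34 = −17.647
Tm = 81.5 + (-8.4) + 26.529 − 17.647 = 81.982 → 82.0°C

82.0°C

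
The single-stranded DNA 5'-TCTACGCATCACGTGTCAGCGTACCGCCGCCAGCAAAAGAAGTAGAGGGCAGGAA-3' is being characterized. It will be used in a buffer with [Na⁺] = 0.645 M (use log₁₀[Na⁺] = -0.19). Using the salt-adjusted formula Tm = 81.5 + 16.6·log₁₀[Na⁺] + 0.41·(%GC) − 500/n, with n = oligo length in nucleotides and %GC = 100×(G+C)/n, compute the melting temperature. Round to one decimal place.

92.4°C

Length n = 55. Base counts: A=17, G=16, T=7, C=15
G+C = 31, so %GC = 31/55 × 100 = 56.364%
Salt term: 16.6 × (-0.19) = -3.154
GC term: 0.41 × 56.364 = 23.109; length term: −500/55 = −9.091
Tm = 81.5 + (-3.154) + 23.109 − 9.091 = 92.364 → 92.4°C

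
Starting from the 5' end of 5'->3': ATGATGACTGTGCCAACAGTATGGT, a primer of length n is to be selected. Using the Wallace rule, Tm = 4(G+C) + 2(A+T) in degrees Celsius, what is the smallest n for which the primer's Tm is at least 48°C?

First 16 bases: ATGATGACTGTGCCAA → Tm = 46°C (< 48°C)
First 17 bases: ATGATGACTGTGCCAAC → Tm = 50°C (≥ 48°C)
Since every base adds ≥2°C, Tm only increases with n, so the threshold is first crossed at n = 17.

n = 17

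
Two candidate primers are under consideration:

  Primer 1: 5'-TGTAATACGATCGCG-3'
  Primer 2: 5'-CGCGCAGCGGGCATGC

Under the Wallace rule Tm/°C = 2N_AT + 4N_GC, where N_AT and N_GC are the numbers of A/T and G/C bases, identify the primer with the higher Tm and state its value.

Primer 1: A+T=8, G+C=7 → Tm = 2(8)+4(7) = 44°C
Primer 2: A+T=3, G+C=13 → Tm = 2(3)+4(13) = 58°C
44°C vs 58°C → primer 2 is higher.

Primer 2, 58°C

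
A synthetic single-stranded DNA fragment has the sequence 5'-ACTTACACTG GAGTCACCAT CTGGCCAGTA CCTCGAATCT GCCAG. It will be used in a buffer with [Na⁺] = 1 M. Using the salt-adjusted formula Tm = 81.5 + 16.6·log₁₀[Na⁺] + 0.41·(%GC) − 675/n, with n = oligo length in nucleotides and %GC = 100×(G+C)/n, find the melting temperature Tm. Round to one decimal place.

88.4°C

Length n = 45. Counting bases: G=9, A=11, C=15, T=10
G+C = 24, so %GC = 24/45 × 100 = 53.333%
Salt term: 16.6 × (0) = 0
GC term: 0.41 × 53.333 = 21.867; length term: −675/45 = −15
Tm = 81.5 + (0) + 21.867 − 15 = 88.367 → 88.4°C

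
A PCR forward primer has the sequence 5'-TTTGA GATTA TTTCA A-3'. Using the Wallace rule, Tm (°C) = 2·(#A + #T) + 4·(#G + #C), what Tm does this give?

Base counts: A=5, C=1, G=2, T=8
A+T = 13, G+C = 3
Tm = 2(13) + 4(3) = 26 + 12 = 38°C

38°C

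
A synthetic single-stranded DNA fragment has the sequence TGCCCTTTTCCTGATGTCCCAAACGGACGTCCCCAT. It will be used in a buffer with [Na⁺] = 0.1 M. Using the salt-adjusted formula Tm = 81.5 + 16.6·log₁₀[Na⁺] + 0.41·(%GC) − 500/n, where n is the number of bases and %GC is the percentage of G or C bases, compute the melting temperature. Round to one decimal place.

73.8°C

Length n = 36. Counting bases: G=6, T=10, C=14, A=6
G+C = 20, so %GC = 20/36 × 100 = 55.556%
Salt term: 16.6 × (-1) = -16.6
GC term: 0.41 × 55.556 = 22.778; length term: −500/36 = −13.889
Tm = 81.5 + (-16.6) + 22.778 − 13.889 = 73.789 → 73.8°C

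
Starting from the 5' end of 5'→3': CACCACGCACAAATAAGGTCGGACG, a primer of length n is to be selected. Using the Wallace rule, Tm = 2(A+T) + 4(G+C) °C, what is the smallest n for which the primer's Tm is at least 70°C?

n = 23

First 22 bases: CACCACGCACAAATAAGGTCGG → Tm = 68°C (< 70°C)
First 23 bases: CACCACGCACAAATAAGGTCGGA → Tm = 70°C (≥ 70°C)
Each additional base adds 2°C (A/T) or 4°C (G/C), so Tm is non-decreasing in n; n = 23 is the first length to reach 70°C.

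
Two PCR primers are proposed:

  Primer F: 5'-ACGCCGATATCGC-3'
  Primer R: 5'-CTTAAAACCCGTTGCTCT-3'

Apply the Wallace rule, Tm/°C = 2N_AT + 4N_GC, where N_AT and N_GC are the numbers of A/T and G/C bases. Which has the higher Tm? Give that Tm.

Primer F: A+T=5, G+C=8 → Tm = 2(5)+4(8) = 42°C
Primer R: A+T=10, G+C=8 → Tm = 2(10)+4(8) = 52°C
42°C vs 52°C → primer R is higher.

Primer R, 52°C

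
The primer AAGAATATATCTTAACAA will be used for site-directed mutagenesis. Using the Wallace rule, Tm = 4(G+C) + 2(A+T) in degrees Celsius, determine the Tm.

A=10, G=1, T=5, C=2
AT pairs contribute 15, GC pairs contribute 3.
Tm = 4·3 + 2·15 = 12 + 30 = 42°C

42°C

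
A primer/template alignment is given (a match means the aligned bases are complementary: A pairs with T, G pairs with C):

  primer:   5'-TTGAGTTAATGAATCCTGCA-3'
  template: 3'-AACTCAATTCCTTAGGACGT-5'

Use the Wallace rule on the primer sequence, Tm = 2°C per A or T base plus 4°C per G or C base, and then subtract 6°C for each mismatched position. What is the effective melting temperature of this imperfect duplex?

48°C

Primer base counts: A=6, T=7, G=4, C=3 → A+T=13, G+C=7
Perfect-match Tm = 2(13) + 4(7) = 26 + 28 = 54°C
Mismatches (positions where the bases are not complementary): 1 (at position 10)
Effective Tm = 54 − 1×6 = 54 − 6 = 48°C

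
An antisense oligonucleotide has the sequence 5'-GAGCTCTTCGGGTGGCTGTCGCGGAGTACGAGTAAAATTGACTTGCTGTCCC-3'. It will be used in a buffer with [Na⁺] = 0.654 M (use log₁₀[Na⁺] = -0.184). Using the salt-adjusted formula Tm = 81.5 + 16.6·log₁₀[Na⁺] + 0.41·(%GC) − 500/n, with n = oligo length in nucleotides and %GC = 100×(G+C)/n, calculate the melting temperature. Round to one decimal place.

91.7°C

Length n = 52. Base counts: G=17, T=14, A=9, C=12
G+C = 29, so %GC = 29/52 × 100 = 55.769%
Salt term: 16.6 × (-0.184) = -3.054
GC term: 0.41 × 55.769 = 22.865; length term: −500/52 = −9.615
Tm = 81.5 + (-3.054) + 22.865 − 9.615 = 91.696 → 91.7°C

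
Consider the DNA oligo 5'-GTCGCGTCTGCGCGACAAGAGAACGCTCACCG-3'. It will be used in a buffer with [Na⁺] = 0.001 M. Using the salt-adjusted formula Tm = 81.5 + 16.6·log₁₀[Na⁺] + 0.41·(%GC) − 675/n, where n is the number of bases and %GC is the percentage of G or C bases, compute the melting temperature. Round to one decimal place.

37.5°C

Length n = 32. Base counts: G=10, A=7, T=4, C=11
G+C = 21, so %GC = 21/32 × 100 = 65.625%
Salt term: 16.6 × (-3) = -49.8
GC term: 0.41 × 65.625 = 26.906; length term: −675/32 = −21.094
Tm = 81.5 + (-49.8) + 26.906 − 21.094 = 37.512 → 37.5°C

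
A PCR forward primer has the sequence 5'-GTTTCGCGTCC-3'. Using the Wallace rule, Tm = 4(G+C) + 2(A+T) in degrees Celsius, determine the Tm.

36°C

Counting bases: A=0, C=4, G=3, T=4
So N_AT = 4 and N_GC = 7.
Tm = 2×4 + 4×7 = 36°C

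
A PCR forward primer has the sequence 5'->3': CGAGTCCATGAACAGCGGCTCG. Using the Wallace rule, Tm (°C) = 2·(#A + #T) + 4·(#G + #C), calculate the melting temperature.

72°C

Scanning the sequence gives A=5, T=3, C=7, G=7.
AT pairs contribute 8, GC pairs contribute 14.
Tm = 2×8 + 4×14 = 72°C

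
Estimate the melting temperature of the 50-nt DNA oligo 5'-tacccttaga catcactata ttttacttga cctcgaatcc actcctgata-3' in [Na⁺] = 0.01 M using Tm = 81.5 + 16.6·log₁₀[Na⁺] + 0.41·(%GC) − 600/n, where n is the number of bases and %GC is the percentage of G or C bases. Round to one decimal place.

51.9°C

Length n = 50. Scanning the sequence gives C=15, T=17, A=14, G=4.
G+C = 19, so %GC = 19/50 × 100 = 38%
Salt term: 16.6 × (-2) = -33.2
GC term: 0.41 × 38 = 15.58; length term: −600/50 = −12
Tm = 81.5 + (-33.2) + 15.58 − 12 = 51.88 → 51.9°C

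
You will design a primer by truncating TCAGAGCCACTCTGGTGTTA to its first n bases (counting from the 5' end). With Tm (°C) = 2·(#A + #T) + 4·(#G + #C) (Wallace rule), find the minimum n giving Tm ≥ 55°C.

n = 18

First 17 bases: TCAGAGCCACTCTGGTG → Tm = 54°C (< 55°C)
First 18 bases: TCAGAGCCACTCTGGTGT → Tm = 56°C (≥ 55°C)
Since every base adds ≥2°C, Tm only increases with n, so the threshold is first crossed at n = 18.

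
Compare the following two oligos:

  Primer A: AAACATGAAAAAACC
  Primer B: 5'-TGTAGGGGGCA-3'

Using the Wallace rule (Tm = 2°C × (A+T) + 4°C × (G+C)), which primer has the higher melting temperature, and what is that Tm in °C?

Primer A, 38°C

Primer A: A+T=11, G+C=4 → Tm = 2(11)+4(4) = 38°C
Primer B: A+T=4, G+C=7 → Tm = 2(4)+4(7) = 36°C
38°C vs 36°C → primer A is higher.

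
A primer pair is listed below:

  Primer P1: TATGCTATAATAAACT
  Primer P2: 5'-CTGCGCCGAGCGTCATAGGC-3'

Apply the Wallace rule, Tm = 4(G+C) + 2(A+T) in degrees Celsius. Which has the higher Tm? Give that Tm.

Primer P2, 68°C

Primer P1: A+T=13, G+C=3 → Tm = 2(13)+4(3) = 38°C
Primer P2: A+T=6, G+C=14 → Tm = 2(6)+4(14) = 68°C
38°C vs 68°C → primer P2 is higher.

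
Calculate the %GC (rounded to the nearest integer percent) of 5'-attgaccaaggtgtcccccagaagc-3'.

56%

Scanning the sequence gives A=7, C=8, G=6, T=4.
G+C = 6 + 8 = 14 out of 25 bases
%GC = 14/25 × 100 = 56% ≈ 56%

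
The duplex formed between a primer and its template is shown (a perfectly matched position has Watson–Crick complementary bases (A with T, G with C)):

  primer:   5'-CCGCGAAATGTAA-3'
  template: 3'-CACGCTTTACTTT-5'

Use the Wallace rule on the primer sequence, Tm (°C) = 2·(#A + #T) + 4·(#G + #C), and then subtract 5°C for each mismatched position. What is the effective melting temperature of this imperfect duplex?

Primer base counts: A=5, T=2, G=3, C=3 → A+T=7, G+C=6
Perfect-match Tm = 2(7) + 4(6) = 14 + 24 = 38°C
Mismatches (positions where the bases are not complementary): 3 (at positions 1, 2, 11)
Effective Tm = 38 − 3×5 = 38 − 15 = 23°C

23°C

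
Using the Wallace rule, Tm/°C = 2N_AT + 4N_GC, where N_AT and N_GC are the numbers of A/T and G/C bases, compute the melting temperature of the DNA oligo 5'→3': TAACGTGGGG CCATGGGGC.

Scanning the sequence gives G=9, T=3, A=3, C=4.
So N_AT = 6 and N_GC = 13.
Tm = 2×6 + 4×13 = 64°C

64°C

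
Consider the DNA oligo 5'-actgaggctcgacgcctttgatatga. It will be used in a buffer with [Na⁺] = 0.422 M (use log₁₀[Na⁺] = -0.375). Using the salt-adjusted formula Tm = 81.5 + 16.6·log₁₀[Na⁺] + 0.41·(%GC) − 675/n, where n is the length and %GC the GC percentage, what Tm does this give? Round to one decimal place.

69.8°C

Length n = 26. C=6, T=7, A=6, G=7
G+C = 13, so %GC = 13/26 × 100 = 50%
Salt term: 16.6 × (-0.375) = -6.225
GC term: 0.41 × 50 = 20.5; length term: −675/26 = −25.962
Tm = 81.5 + (-6.225) + 20.5 − 25.962 = 69.813 → 69.8°C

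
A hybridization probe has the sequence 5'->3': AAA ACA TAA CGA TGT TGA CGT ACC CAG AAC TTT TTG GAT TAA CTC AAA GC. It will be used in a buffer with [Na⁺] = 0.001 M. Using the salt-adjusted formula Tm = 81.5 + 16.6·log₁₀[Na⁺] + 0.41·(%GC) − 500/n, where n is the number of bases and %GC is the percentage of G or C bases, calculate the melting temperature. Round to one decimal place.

36.5°C

Length n = 50. A=19, T=13, C=10, G=8
G+C = 18, so %GC = 18/50 × 100 = 36%
Salt term: 16.6 × (-3) = -49.8
GC term: 0.41 × 36 = 14.76; length term: −500/50 = −10
Tm = 81.5 + (-49.8) + 14.76 − 10 = 36.46 → 36.5°C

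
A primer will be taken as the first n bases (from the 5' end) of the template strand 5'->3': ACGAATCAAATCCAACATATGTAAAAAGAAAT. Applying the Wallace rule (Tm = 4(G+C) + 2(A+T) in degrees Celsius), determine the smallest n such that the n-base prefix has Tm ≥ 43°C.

First 15 bases: ACGAATCAAATCCAA → Tm = 40°C (< 43°C)
First 16 bases: ACGAATCAAATCCAAC → Tm = 44°C (≥ 43°C)
Since every base adds ≥2°C, Tm only increases with n, so the threshold is first crossed at n = 16.

n = 16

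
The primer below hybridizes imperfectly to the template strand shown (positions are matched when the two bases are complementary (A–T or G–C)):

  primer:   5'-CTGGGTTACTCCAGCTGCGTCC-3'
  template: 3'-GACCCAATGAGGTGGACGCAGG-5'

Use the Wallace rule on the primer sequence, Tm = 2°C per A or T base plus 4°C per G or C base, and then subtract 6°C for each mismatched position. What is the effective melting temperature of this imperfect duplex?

66°C

Primer base counts: A=2, T=6, G=6, C=8 → A+T=8, G+C=14
Perfect-match Tm = 2(8) + 4(14) = 16 + 56 = 72°C
Mismatches (positions where the bases are not complementary): 1 (at position 14)
Effective Tm = 72 − 1×6 = 72 − 6 = 66°C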